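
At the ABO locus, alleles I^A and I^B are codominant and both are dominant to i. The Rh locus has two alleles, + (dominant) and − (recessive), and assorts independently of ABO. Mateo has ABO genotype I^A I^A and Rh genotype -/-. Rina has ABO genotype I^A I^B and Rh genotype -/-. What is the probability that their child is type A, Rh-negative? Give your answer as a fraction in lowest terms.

ABO cross I^A I^A × I^A I^B → offspring phenotypes: 1/2 A, 1/2 AB.
Rh cross -/- × -/- → 1 Rh-.
Independent loci: P(type A, Rh-negative) = 1/2 × 1 = 1/2.

1/2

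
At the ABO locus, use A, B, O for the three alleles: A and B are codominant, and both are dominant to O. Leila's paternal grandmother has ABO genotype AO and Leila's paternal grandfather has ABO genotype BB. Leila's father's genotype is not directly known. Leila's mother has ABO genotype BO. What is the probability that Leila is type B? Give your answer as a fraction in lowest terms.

Leila's father's ABO genotype from AO × BB: 1/2 AB, 1/2 BO.
Crossing each possibility with the mother BO and summing P(type B): 1/2·1/2 + 1/2·3/4 = 5/8.

5/8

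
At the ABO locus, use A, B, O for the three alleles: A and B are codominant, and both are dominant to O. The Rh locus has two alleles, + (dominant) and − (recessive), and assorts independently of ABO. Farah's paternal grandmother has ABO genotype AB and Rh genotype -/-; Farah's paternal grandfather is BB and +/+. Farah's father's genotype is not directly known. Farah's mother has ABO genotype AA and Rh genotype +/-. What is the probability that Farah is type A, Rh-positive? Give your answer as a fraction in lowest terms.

3/16

Farah's father's ABO genotype from AB × BB: 1/2 AB, 1/2 BB.
Crossing each possibility with the mother AA and summing P(type A): 1/2·1/2 + 1/2·0 = 1/4.
Similarly for Rh via the father's Rh distribution: P(Rh+) = 3/4.
Independent loci: 1/4 × 3/4 = 3/16.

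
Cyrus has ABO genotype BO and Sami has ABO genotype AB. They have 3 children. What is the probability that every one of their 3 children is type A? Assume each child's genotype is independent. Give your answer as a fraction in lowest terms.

1/64

ABO cross BO × AB → 1/4 A, 1/2 B, 1/4 AB.
So P(type A) = 1/4 per child.
All 3 independent: (1/4)^3 = 1/64.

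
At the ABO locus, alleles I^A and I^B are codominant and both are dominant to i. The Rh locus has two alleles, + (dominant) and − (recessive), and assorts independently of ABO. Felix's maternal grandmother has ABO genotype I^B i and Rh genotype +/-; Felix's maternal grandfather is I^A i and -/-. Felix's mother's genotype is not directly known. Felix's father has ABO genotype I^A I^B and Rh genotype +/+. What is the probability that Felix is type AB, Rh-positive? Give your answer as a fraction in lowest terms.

Felix's mother's ABO genotype from I^B i × I^A i: 1/4 I^A I^B, 1/4 I^A i, 1/4 I^B i, 1/4 i i.
Crossing each possibility with the father I^A I^B and summing P(type AB): 1/4·1/2 + 1/4·1/4 + 1/4·1/4 + 1/4·0 = 1/4.
Similarly for Rh via the mother's Rh distribution: P(Rh+) = 1.
Independent loci: 1/4 × 1 = 1/4.

1/4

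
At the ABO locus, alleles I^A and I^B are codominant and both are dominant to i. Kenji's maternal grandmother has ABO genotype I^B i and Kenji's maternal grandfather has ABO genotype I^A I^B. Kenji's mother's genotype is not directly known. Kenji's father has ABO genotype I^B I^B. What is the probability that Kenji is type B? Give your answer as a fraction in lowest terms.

3/4

Kenji's mother's ABO genotype from I^B i × I^A I^B: 1/4 I^A I^B, 1/4 I^A i, 1/4 I^B I^B, 1/4 I^B i.
Crossing each possibility with the father I^B I^B and summing P(type B): 1/4·1/2 + 1/4·1/2 + 1/4·1 + 1/4·1 = 3/4.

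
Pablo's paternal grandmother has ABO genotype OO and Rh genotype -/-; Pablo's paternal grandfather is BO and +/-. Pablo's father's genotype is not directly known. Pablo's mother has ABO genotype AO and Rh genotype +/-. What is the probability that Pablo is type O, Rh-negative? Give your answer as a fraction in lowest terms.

Pablo's father's ABO genotype from OO × BO: 1/2 BO, 1/2 OO.
Crossing each possibility with the mother AO and summing P(type O): 1/2·1/4 + 1/2·1/2 = 3/8.
Similarly for Rh via the father's Rh distribution: P(Rh-) = 3/8.
Independent loci: 3/8 × 3/8 = 9/64.

9/64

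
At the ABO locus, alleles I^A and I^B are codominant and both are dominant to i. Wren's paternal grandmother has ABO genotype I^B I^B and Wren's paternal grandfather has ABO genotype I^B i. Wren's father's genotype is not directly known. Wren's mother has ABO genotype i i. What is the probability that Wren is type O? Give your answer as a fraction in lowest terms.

1/4

Wren's father's ABO genotype from I^B I^B × I^B i: 1/2 I^B I^B, 1/2 I^B i.
Crossing each possibility with the mother i i and summing P(type O): 1/2·0 + 1/2·1/2 = 1/4.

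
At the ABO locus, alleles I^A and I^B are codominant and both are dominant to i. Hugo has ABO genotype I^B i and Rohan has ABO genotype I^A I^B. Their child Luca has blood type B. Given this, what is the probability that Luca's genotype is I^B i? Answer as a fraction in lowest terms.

Cross I^B i × I^A I^B → 1/4 I^A I^B, 1/4 I^A i, 1/4 I^B I^B, 1/4 I^B i.
Type-B genotypes among offspring: I^B I^B (1/4), I^B i (1/4); total 1/2.
P(I^B i | type B) = (1/4) / (1/2) = 1/2.

1/2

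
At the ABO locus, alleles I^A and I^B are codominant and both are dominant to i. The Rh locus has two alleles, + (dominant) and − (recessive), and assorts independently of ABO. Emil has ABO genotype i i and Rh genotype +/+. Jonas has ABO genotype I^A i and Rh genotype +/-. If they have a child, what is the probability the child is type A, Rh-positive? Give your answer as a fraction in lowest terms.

ABO cross i i × I^A i → offspring phenotypes: 1/2 O, 1/2 A.
Rh cross +/+ × +/- → 1 Rh+.
Independent loci: P(type A, Rh-positive) = 1/2 × 1 = 1/2.

1/2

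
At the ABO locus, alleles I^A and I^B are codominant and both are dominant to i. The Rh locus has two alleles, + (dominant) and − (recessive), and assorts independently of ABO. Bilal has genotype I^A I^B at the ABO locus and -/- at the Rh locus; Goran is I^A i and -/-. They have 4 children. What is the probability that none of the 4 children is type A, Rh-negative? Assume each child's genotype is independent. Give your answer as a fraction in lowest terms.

ABO cross I^A I^B × I^A i → 1/2 A, 1/4 B, 1/4 AB.
Rh cross -/- × -/- → 1 Rh-; so P(type A, Rh-negative) = 1/2 × 1 = 1/2 per child.
P(not type A, Rh-negative) = 1/2 for one child; (1/2)^4 = 1/16.

1/16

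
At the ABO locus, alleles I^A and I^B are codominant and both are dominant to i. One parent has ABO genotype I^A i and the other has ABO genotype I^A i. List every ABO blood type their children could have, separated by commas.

Gametes from I^A i × I^A i give offspring ABO genotypes I^A I^A, I^A i, i i, i.e. phenotypes O, A.

O, A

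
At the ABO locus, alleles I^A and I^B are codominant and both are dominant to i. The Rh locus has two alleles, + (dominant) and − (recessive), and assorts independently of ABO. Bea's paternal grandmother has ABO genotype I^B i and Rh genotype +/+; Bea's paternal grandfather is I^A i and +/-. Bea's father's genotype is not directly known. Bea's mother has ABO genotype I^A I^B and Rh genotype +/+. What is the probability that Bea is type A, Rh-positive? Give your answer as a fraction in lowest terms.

Bea's father's ABO genotype from I^B i × I^A i: 1/4 I^A I^B, 1/4 I^A i, 1/4 I^B i, 1/4 i i.
Crossing each possibility with the mother I^A I^B and summing P(type A): 1/4·1/4 + 1/4·1/2 + 1/4·1/4 + 1/4·1/2 = 3/8.
Similarly for Rh via the father's Rh distribution: P(Rh+) = 1.
Independent loci: 3/8 × 1 = 3/8.

3/8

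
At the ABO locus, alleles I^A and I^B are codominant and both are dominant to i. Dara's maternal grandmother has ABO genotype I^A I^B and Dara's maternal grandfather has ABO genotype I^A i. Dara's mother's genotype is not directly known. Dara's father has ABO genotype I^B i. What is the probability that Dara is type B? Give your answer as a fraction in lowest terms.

3/8

Dara's mother's ABO genotype from I^A I^B × I^A i: 1/4 I^A I^A, 1/4 I^A I^B, 1/4 I^A i, 1/4 I^B i.
Crossing each possibility with the father I^B i and summing P(type B): 1/4·0 + 1/4·1/2 + 1/4·1/4 + 1/4·3/4 = 3/8.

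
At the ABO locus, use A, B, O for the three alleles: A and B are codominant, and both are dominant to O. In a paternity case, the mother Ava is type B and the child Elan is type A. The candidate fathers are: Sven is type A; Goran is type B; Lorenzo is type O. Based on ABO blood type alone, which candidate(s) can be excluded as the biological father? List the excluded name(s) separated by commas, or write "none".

A candidate is excluded only if no genotype consistent with his phenotype could produce a type A child with a type B mother.
Goran (type B): no genotype consistent with that phenotype can produce a type-A child with a type-B mother.
Lorenzo (type O): no genotype consistent with that phenotype can produce a type-A child with a type-B mother.

Goran, Lorenzo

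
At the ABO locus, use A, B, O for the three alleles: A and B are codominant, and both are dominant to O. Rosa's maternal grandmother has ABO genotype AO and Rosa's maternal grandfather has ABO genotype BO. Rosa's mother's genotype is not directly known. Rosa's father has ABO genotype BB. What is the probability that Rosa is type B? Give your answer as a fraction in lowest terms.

Rosa's mother's ABO genotype from AO × BO: 1/4 AB, 1/4 AO, 1/4 BO, 1/4 OO.
Crossing each possibility with the father BB and summing P(type B): 1/4·1/2 + 1/4·1/2 + 1/4·1 + 1/4·1 = 3/4.

3/4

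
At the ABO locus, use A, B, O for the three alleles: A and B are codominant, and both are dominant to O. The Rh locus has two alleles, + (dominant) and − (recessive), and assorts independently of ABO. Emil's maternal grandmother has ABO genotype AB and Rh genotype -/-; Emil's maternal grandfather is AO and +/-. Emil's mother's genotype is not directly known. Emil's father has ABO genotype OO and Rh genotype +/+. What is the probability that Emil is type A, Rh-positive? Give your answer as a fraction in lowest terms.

Emil's mother's ABO genotype from AB × AO: 1/4 AA, 1/4 AB, 1/4 AO, 1/4 BO.
Crossing each possibility with the father OO and summing P(type A): 1/4·1 + 1/4·1/2 + 1/4·1/2 + 1/4·0 = 1/2.
Similarly for Rh via the mother's Rh distribution: P(Rh+) = 1.
Independent loci: 1/2 × 1 = 1/2.

1/2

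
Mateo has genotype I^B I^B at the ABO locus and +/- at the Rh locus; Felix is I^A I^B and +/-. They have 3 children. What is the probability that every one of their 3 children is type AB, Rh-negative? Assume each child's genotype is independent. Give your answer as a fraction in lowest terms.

1/512

ABO cross I^B I^B × I^A I^B → 1/2 B, 1/2 AB.
Rh cross +/- × +/- → 3/4 Rh+, 1/4 Rh-; so P(type AB, Rh-negative) = 1/2 × 1/4 = 1/8 per child.
All 3 independent: (1/8)^3 = 1/512.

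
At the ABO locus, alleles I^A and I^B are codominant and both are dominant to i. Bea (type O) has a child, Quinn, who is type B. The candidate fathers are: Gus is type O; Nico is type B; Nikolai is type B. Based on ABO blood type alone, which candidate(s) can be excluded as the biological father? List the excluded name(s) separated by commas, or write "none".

Gus

A candidate is excluded only if no genotype consistent with his phenotype could produce a type B child with a type O mother.
Gus (type O): no genotype consistent with that phenotype can produce a type-B child with a type-O mother.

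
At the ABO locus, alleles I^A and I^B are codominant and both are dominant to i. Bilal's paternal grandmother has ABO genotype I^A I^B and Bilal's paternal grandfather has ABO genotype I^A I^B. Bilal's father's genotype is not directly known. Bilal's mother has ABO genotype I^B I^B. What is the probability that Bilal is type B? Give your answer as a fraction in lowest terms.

1/2

Bilal's father's ABO genotype from I^A I^B × I^A I^B: 1/4 I^A I^A, 1/2 I^A I^B, 1/4 I^B I^B.
Crossing each possibility with the mother I^B I^B and summing P(type B): 1/4·0 + 1/2·1/2 + 1/4·1 = 1/2.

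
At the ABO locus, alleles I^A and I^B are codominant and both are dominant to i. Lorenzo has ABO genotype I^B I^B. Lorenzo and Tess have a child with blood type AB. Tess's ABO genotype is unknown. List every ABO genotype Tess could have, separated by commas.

For each candidate genotype of Tess, check whether crossing it with I^B I^B can produce every observed child phenotype.
  I^A I^A → possible child types {AB} ✓
  I^A I^B → possible child types {B, AB} ✓
  I^A i → possible child types {B, AB} ✓
  I^B I^B → possible child types {B} ✗
  I^B i → possible child types {B} ✗
  i i → possible child types {B} ✗

I^A I^A, I^A I^B, I^A i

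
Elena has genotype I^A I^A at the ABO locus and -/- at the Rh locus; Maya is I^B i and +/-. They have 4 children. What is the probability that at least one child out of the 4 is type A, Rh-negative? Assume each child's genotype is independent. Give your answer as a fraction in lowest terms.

ABO cross I^A I^A × I^B i → 1/2 A, 1/2 AB.
Rh cross -/- × +/- → 1/2 Rh+, 1/2 Rh-; so P(type A, Rh-negative) = 1/2 × 1/2 = 1/4 per child.
P(none) = (3/4)^4 = 81/256; P(at least one) = 1 − 81/256 = 175/256.

175/256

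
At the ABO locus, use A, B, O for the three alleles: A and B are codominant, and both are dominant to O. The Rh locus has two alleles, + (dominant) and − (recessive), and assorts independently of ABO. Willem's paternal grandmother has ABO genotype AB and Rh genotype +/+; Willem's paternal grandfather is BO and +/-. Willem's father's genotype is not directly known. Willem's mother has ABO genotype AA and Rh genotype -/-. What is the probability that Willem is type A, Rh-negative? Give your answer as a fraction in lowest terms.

Willem's father's ABO genotype from AB × BO: 1/4 AB, 1/4 AO, 1/4 BB, 1/4 BO.
Crossing each possibility with the mother AA and summing P(type A): 1/4·1/2 + 1/4·1 + 1/4·0 + 1/4·1/2 = 1/2.
Similarly for Rh via the father's Rh distribution: P(Rh-) = 1/4.
Independent loci: 1/2 × 1/4 = 1/8.

1/8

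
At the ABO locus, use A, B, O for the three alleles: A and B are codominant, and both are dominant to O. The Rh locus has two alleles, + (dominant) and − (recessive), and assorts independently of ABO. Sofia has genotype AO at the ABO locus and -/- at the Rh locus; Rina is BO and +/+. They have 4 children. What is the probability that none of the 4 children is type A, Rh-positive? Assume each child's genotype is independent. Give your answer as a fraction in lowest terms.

ABO cross AO × BO → 1/4 O, 1/4 A, 1/4 B, 1/4 AB.
Rh cross -/- × +/+ → 1 Rh+; so P(type A, Rh-positive) = 1/4 × 1 = 1/4 per child.
P(not type A, Rh-positive) = 3/4 for one child; (3/4)^4 = 81/256.

81/256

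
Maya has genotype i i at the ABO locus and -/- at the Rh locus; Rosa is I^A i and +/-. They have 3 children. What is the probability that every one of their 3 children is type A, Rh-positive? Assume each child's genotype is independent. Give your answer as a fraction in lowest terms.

1/64

ABO cross i i × I^A i → 1/2 O, 1/2 A.
Rh cross -/- × +/- → 1/2 Rh+, 1/2 Rh-; so P(type A, Rh-positive) = 1/2 × 1/2 = 1/4 per child.
All 3 independent: (1/4)^3 = 1/64.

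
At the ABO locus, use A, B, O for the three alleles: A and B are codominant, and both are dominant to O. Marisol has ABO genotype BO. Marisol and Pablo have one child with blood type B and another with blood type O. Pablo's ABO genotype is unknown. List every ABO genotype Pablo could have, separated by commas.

For each candidate genotype of Pablo, check whether crossing it with BO can produce every observed child phenotype.
  AA → possible child types {A, AB} ✗
  AB → possible child types {A, B, AB} ✗
  AO → possible child types {O, A, B, AB} ✓
  BB → possible child types {B} ✗
  BO → possible child types {O, B} ✓
  OO → possible child types {O, B} ✓

AO, BO, OO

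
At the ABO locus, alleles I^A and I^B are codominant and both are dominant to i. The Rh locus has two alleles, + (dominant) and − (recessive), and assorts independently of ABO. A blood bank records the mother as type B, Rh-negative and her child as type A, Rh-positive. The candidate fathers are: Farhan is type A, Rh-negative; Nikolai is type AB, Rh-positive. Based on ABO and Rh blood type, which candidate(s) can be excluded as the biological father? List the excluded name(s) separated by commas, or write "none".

Farhan

A candidate is excluded only if no genotype consistent with his phenotype could produce a type A, Rh-positive child with a type B, Rh-negative mother.
Farhan (type A, Rh-): no genotype consistent with that phenotype can produce a type-A Rh+ child with a type-B mother.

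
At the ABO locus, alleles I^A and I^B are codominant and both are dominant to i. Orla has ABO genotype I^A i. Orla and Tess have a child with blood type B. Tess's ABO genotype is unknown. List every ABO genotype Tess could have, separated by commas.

I^A I^B, I^B I^B, I^B i

For each candidate genotype of Tess, check whether crossing it with I^A i can produce every observed child phenotype.
  I^A I^A → possible child types {A} ✗
  I^A I^B → possible child types {A, B, AB} ✓
  I^A i → possible child types {O, A} ✗
  I^B I^B → possible child types {B, AB} ✓
  I^B i → possible child types {O, A, B, AB} ✓
  i i → possible child types {O, A} ✗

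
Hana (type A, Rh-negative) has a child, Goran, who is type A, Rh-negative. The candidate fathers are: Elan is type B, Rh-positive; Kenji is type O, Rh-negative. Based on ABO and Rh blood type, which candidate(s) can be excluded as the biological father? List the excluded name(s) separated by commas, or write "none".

none

A candidate is excluded only if no genotype consistent with his phenotype could produce a type A, Rh-negative child with a type A, Rh-negative mother.
Every candidate has at least one consistent genotype combination, so none can be excluded.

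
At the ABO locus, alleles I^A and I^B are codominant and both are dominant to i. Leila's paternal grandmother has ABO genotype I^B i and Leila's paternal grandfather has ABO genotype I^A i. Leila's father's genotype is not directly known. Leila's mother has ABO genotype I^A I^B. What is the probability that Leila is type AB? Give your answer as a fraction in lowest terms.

Leila's father's ABO genotype from I^B i × I^A i: 1/4 I^A I^B, 1/4 I^A i, 1/4 I^B i, 1/4 i i.
Crossing each possibility with the mother I^A I^B and summing P(type AB): 1/4·1/2 + 1/4·1/4 + 1/4·1/4 + 1/4·0 = 1/4.

1/4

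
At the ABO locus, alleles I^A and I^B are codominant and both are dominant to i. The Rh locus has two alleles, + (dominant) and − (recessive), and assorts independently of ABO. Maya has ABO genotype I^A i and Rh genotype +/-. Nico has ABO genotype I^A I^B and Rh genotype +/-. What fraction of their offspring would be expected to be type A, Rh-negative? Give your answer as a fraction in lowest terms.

ABO cross I^A i × I^A I^B → offspring phenotypes: 1/2 A, 1/4 B, 1/4 AB.
Rh cross +/- × +/- → 3/4 Rh+, 1/4 Rh-.
Independent loci: P(type A, Rh-negative) = 1/2 × 1/4 = 1/8.

1/8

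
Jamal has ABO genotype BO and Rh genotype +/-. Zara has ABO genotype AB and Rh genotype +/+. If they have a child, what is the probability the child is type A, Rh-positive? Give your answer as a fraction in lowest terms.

ABO cross BO × AB → offspring phenotypes: 1/4 A, 1/2 B, 1/4 AB.
Rh cross +/- × +/+ → 1 Rh+.
Independent loci: P(type A, Rh-positive) = 1/4 × 1 = 1/4.

1/4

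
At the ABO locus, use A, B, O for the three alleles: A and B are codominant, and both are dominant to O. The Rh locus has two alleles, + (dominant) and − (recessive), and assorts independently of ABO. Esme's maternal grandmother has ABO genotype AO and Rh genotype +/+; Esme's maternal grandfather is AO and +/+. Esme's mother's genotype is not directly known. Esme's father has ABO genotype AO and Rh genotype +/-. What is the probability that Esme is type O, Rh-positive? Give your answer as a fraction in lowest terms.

Esme's mother's ABO genotype from AO × AO: 1/4 AA, 1/2 AO, 1/4 OO.
Crossing each possibility with the father AO and summing P(type O): 1/4·0 + 1/2·1/4 + 1/4·1/2 = 1/4.
Similarly for Rh via the mother's Rh distribution: P(Rh+) = 1.
Independent loci: 1/4 × 1 = 1/4.

1/4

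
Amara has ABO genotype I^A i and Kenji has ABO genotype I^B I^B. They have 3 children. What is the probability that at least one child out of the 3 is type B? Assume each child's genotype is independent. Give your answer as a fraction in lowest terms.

7/8

ABO cross I^A i × I^B I^B → 1/2 B, 1/2 AB.
So P(type B) = 1/2 per child.
P(none) = (1/2)^3 = 1/8; P(at least one) = 1 − 1/8 = 7/8.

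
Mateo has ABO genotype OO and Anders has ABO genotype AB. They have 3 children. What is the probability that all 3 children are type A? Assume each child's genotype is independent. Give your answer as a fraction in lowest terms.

ABO cross OO × AB → 1/2 A, 1/2 B.
So P(type A) = 1/2 per child.
All 3 independent: (1/2)^3 = 1/8.

1/8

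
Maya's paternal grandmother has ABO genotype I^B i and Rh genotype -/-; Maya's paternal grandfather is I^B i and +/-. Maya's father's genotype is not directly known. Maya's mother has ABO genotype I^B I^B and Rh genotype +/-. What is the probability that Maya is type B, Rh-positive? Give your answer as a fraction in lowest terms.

Maya's father's ABO genotype from I^B i × I^B i: 1/4 I^B I^B, 1/2 I^B i, 1/4 i i.
Crossing each possibility with the mother I^B I^B and summing P(type B): 1/4·1 + 1/2·1 + 1/4·1 = 1.
Similarly for Rh via the father's Rh distribution: P(Rh+) = 5/8.
Independent loci: 1 × 5/8 = 5/8.

5/8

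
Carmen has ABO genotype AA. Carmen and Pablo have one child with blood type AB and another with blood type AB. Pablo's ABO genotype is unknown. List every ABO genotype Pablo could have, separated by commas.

For each candidate genotype of Pablo, check whether crossing it with AA can produce every observed child phenotype.
  AA → possible child types {A} ✗
  AB → possible child types {A, AB} ✓
  AO → possible child types {A} ✗
  BB → possible child types {AB} ✓
  BO → possible child types {A, AB} ✓
  OO → possible child types {A} ✗

AB, BB, BO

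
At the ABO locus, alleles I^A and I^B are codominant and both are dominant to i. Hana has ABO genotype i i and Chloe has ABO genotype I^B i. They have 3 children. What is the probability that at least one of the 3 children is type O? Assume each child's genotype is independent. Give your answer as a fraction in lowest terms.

ABO cross i i × I^B i → 1/2 O, 1/2 B.
So P(type O) = 1/2 per child.
P(none) = (1/2)^3 = 1/8; P(at least one) = 1 − 1/8 = 7/8.

7/8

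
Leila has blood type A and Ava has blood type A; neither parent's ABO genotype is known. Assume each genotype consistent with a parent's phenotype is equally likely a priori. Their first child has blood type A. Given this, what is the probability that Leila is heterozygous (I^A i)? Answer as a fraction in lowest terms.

7/15

Possible genotypes: Leila ∈ {I^A I^A, I^A i}; Ava ∈ {I^A I^A, I^A i}.
Weight each parental genotype pair by prior × P(type-A child):
  I^A I^A × I^A I^A: posterior weight 4/15.
  I^A I^A × I^A i: posterior weight 4/15.
  I^A i × I^A I^A: posterior weight 4/15.
  I^A i × I^A i: posterior weight 1/5.
Sum the posterior weight over pairs where Leila is I^A i: 7/15.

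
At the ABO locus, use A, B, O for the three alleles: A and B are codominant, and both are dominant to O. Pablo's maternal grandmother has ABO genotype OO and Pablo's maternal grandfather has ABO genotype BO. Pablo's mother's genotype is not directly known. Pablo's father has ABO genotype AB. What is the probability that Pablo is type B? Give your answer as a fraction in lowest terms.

Pablo's mother's ABO genotype from OO × BO: 1/2 BO, 1/2 OO.
Crossing each possibility with the father AB and summing P(type B): 1/2·1/2 + 1/2·1/2 = 1/2.

1/2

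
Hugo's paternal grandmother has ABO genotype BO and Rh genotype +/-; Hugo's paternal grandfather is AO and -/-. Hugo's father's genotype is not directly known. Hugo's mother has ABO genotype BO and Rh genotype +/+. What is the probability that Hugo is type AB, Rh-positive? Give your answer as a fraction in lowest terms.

Hugo's father's ABO genotype from BO × AO: 1/4 AB, 1/4 AO, 1/4 BO, 1/4 OO.
Crossing each possibility with the mother BO and summing P(type AB): 1/4·1/4 + 1/4·1/4 + 1/4·0 + 1/4·0 = 1/8.
Similarly for Rh via the father's Rh distribution: P(Rh+) = 1.
Independent loci: 1/8 × 1 = 1/8.

1/8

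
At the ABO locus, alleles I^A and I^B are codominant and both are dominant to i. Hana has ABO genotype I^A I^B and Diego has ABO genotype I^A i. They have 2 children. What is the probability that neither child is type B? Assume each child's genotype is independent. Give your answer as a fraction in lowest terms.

ABO cross I^A I^B × I^A i → 1/2 A, 1/4 B, 1/4 AB.
So P(type B) = 1/4 per child.
P(not type B) = 3/4 for one child; (3/4)^2 = 9/16.

9/16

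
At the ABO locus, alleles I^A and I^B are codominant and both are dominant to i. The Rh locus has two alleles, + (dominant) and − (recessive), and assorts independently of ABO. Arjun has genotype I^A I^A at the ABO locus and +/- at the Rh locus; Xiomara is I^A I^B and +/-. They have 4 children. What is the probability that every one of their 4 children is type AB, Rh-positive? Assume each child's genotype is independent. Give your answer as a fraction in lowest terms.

81/4096

ABO cross I^A I^A × I^A I^B → 1/2 A, 1/2 AB.
Rh cross +/- × +/- → 3/4 Rh+, 1/4 Rh-; so P(type AB, Rh-positive) = 1/2 × 3/4 = 3/8 per child.
All 4 independent: (3/8)^4 = 81/4096.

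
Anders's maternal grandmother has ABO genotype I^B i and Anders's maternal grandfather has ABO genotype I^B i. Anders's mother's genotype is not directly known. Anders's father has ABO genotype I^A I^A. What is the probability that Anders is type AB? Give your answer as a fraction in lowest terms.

1/2

Anders's mother's ABO genotype from I^B i × I^B i: 1/4 I^B I^B, 1/2 I^B i, 1/4 i i.
Crossing each possibility with the father I^A I^A and summing P(type AB): 1/4·1 + 1/2·1/2 + 1/4·0 = 1/2.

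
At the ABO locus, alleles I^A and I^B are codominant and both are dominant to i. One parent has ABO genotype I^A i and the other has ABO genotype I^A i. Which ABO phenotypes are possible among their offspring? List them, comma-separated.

O, A

Gametes from I^A i × I^A i give offspring ABO genotypes I^A I^A, I^A i, i i, i.e. phenotypes O, A.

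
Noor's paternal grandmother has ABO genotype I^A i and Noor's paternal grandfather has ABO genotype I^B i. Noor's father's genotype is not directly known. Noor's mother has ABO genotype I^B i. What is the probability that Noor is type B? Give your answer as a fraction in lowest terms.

Noor's father's ABO genotype from I^A i × I^B i: 1/4 I^A I^B, 1/4 I^A i, 1/4 I^B i, 1/4 i i.
Crossing each possibility with the mother I^B i and summing P(type B): 1/4·1/2 + 1/4·1/4 + 1/4·3/4 + 1/4·1/2 = 1/2.

1/2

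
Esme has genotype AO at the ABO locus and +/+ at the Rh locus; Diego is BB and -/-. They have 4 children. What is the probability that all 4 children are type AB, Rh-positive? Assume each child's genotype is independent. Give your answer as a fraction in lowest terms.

1/16

ABO cross AO × BB → 1/2 B, 1/2 AB.
Rh cross +/+ × -/- → 1 Rh+; so P(type AB, Rh-positive) = 1/2 × 1 = 1/2 per child.
All 4 independent: (1/2)^4 = 1/16.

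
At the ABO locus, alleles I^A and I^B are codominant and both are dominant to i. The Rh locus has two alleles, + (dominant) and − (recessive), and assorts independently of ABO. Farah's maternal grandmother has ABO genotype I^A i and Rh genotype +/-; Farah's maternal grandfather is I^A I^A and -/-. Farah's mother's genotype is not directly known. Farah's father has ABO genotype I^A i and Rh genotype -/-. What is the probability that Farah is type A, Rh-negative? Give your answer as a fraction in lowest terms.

Farah's mother's ABO genotype from I^A i × I^A I^A: 1/2 I^A I^A, 1/2 I^A i.
Crossing each possibility with the father I^A i and summing P(type A): 1/2·1 + 1/2·3/4 = 7/8.
Similarly for Rh via the mother's Rh distribution: P(Rh-) = 3/4.
Independent loci: 7/8 × 3/4 = 21/32.

21/32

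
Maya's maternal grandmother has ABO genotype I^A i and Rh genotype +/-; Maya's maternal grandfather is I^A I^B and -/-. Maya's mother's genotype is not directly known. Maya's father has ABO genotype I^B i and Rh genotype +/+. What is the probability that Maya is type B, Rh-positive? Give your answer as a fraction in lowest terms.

Maya's mother's ABO genotype from I^A i × I^A I^B: 1/4 I^A I^A, 1/4 I^A I^B, 1/4 I^A i, 1/4 I^B i.
Crossing each possibility with the father I^B i and summing P(type B): 1/4·0 + 1/4·1/2 + 1/4·1/4 + 1/4·3/4 = 3/8.
Similarly for Rh via the mother's Rh distribution: P(Rh+) = 1.
Independent loci: 3/8 × 1 = 3/8.

3/8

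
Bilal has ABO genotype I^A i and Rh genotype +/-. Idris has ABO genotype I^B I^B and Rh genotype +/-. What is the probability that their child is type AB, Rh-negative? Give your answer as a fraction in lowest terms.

ABO cross I^A i × I^B I^B → offspring phenotypes: 1/2 B, 1/2 AB.
Rh cross +/- × +/- → 3/4 Rh+, 1/4 Rh-.
Independent loci: P(type AB, Rh-negative) = 1/2 × 1/4 = 1/8.

1/8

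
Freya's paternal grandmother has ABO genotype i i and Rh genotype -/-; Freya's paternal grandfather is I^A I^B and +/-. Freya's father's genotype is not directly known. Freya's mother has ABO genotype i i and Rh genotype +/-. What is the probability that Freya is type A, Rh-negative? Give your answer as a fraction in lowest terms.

Freya's father's ABO genotype from i i × I^A I^B: 1/2 I^A i, 1/2 I^B i.
Crossing each possibility with the mother i i and summing P(type A): 1/2·1/2 + 1/2·0 = 1/4.
Similarly for Rh via the father's Rh distribution: P(Rh-) = 3/8.
Independent loci: 1/4 × 3/8 = 3/32.

3/32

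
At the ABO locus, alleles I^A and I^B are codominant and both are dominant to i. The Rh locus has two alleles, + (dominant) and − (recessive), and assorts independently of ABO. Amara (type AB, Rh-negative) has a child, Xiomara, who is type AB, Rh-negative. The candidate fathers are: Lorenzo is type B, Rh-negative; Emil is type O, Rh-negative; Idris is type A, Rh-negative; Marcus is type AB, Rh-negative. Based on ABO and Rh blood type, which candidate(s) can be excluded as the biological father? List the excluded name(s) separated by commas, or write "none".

Emil

A candidate is excluded only if no genotype consistent with his phenotype could produce a type AB, Rh-negative child with a type AB, Rh-negative mother.
Emil (type O, Rh-): no genotype consistent with that phenotype can produce a type-AB Rh- child with a type-AB mother.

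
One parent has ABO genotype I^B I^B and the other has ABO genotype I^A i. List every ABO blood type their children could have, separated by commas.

B, AB

Gametes from I^B I^B × I^A i give offspring ABO genotypes I^A I^B, I^B i, i.e. phenotypes B, AB.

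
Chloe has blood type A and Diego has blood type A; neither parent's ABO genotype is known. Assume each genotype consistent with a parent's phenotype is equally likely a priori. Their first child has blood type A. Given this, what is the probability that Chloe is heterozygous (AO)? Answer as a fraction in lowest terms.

7/15

Possible genotypes: Chloe ∈ {AA, AO}; Diego ∈ {AA, AO}.
Weight each parental genotype pair by prior × P(type-A child):
  AA × AA: posterior weight 4/15.
  AA × AO: posterior weight 4/15.
  AO × AA: posterior weight 4/15.
  AO × AO: posterior weight 1/5.
Sum the posterior weight over pairs where Chloe is AO: 7/15.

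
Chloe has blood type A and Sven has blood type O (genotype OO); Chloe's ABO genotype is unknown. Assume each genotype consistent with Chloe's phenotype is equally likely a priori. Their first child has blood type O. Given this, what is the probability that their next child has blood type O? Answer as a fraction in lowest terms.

1/2

Possible genotypes: Chloe ∈ {AA, AO}; Sven ∈ {OO}.
Weight each parental genotype pair by prior × P(type-O child):
  AO × OO: posterior weight 1; P(next child type O) = 1/2.
Weighted sum = 1/2.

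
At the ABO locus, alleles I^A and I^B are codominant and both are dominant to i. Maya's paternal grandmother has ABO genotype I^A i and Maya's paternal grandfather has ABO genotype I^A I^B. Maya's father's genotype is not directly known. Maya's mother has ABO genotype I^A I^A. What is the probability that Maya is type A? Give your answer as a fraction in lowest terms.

Maya's father's ABO genotype from I^A i × I^A I^B: 1/4 I^A I^A, 1/4 I^A I^B, 1/4 I^A i, 1/4 I^B i.
Crossing each possibility with the mother I^A I^A and summing P(type A): 1/4·1 + 1/4·1/2 + 1/4·1 + 1/4·1/2 = 3/4.

3/4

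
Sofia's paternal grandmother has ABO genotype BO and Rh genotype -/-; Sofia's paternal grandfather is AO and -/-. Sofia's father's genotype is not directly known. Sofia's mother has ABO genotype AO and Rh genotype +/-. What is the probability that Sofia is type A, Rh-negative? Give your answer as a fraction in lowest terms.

1/4

Sofia's father's ABO genotype from BO × AO: 1/4 AB, 1/4 AO, 1/4 BO, 1/4 OO.
Crossing each possibility with the mother AO and summing P(type A): 1/4·1/2 + 1/4·3/4 + 1/4·1/4 + 1/4·1/2 = 1/2.
Similarly for Rh via the father's Rh distribution: P(Rh-) = 1/2.
Independent loci: 1/2 × 1/2 = 1/4.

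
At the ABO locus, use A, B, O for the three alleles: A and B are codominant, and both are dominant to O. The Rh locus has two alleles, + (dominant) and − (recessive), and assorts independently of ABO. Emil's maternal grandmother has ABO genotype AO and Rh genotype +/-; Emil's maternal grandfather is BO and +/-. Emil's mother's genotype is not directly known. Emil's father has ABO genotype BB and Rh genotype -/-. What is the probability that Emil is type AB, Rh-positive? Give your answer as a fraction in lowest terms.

1/8

Emil's mother's ABO genotype from AO × BO: 1/4 AB, 1/4 AO, 1/4 BO, 1/4 OO.
Crossing each possibility with the father BB and summing P(type AB): 1/4·1/2 + 1/4·1/2 + 1/4·0 + 1/4·0 = 1/4.
Similarly for Rh via the mother's Rh distribution: P(Rh+) = 1/2.
Independent loci: 1/4 × 1/2 = 1/8.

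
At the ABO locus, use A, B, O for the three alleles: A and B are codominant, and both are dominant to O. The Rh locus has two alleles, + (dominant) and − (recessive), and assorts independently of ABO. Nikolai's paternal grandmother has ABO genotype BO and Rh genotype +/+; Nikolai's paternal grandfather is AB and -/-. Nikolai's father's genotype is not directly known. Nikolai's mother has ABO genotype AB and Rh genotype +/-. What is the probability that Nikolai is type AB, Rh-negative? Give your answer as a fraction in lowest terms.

Nikolai's father's ABO genotype from BO × AB: 1/4 AB, 1/4 AO, 1/4 BB, 1/4 BO.
Crossing each possibility with the mother AB and summing P(type AB): 1/4·1/2 + 1/4·1/4 + 1/4·1/2 + 1/4·1/4 = 3/8.
Similarly for Rh via the father's Rh distribution: P(Rh-) = 1/4.
Independent loci: 3/8 × 1/4 = 3/32.

3/32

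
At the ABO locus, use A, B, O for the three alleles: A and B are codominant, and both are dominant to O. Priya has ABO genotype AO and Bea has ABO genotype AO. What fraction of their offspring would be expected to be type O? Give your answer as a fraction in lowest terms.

1/4

ABO cross AO × AO → offspring phenotypes: 1/4 O, 3/4 A.
So P(type O) = 1/4.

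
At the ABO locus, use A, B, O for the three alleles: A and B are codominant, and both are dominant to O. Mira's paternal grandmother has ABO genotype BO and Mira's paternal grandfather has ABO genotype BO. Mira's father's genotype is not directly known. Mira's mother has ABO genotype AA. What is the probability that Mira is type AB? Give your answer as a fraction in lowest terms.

Mira's father's ABO genotype from BO × BO: 1/4 BB, 1/2 BO, 1/4 OO.
Crossing each possibility with the mother AA and summing P(type AB): 1/4·1 + 1/2·1/2 + 1/4·0 = 1/2.

1/2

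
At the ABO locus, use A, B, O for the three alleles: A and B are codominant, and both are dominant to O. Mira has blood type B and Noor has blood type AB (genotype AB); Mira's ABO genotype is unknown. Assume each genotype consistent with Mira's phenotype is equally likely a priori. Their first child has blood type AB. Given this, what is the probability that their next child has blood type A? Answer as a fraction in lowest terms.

Possible genotypes: Mira ∈ {BB, BO}; Noor ∈ {AB}.
Weight each parental genotype pair by prior × P(type-AB child):
  BB × AB: posterior weight 2/3; P(next child type A) = 0.
  BO × AB: posterior weight 1/3; P(next child type A) = 1/4.
Weighted sum = 1/12.

1/12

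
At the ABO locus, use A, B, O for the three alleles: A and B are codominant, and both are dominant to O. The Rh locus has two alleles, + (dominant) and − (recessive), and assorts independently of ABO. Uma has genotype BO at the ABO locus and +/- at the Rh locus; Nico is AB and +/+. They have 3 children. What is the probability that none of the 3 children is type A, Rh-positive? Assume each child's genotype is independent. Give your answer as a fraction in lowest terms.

27/64

ABO cross BO × AB → 1/4 A, 1/2 B, 1/4 AB.
Rh cross +/- × +/+ → 1 Rh+; so P(type A, Rh-positive) = 1/4 × 1 = 1/4 per child.
P(not type A, Rh-positive) = 3/4 for one child; (3/4)^3 = 27/64.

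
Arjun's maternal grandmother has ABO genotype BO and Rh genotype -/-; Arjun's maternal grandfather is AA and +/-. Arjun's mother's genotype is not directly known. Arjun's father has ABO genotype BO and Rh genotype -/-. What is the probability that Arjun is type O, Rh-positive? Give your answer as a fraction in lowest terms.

1/32

Arjun's mother's ABO genotype from BO × AA: 1/2 AB, 1/2 AO.
Crossing each possibility with the father BO and summing P(type O): 1/2·0 + 1/2·1/4 = 1/8.
Similarly for Rh via the mother's Rh distribution: P(Rh+) = 1/4.
Independent loci: 1/8 × 1/4 = 1/32.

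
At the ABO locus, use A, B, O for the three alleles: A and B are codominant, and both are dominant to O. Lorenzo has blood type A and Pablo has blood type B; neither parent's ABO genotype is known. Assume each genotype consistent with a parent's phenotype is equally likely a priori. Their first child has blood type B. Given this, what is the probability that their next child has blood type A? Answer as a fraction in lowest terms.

Possible genotypes: Lorenzo ∈ {AA, AO}; Pablo ∈ {BB, BO}.
Weight each parental genotype pair by prior × P(type-B child):
  AO × BB: posterior weight 2/3; P(next child type A) = 0.
  AO × BO: posterior weight 1/3; P(next child type A) = 1/4.
Weighted sum = 1/12.

1/12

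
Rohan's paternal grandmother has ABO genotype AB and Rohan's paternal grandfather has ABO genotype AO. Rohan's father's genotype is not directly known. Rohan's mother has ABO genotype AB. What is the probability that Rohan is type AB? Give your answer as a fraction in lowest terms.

3/8

Rohan's father's ABO genotype from AB × AO: 1/4 AA, 1/4 AB, 1/4 AO, 1/4 BO.
Crossing each possibility with the mother AB and summing P(type AB): 1/4·1/2 + 1/4·1/2 + 1/4·1/4 + 1/4·1/4 = 3/8.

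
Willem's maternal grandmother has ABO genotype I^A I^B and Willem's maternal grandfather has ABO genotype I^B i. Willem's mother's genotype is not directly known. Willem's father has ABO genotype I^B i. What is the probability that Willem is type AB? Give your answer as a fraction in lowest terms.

1/8

Willem's mother's ABO genotype from I^A I^B × I^B i: 1/4 I^A I^B, 1/4 I^A i, 1/4 I^B I^B, 1/4 I^B i.
Crossing each possibility with the father I^B i and summing P(type AB): 1/4·1/4 + 1/4·1/4 + 1/4·0 + 1/4·0 = 1/8.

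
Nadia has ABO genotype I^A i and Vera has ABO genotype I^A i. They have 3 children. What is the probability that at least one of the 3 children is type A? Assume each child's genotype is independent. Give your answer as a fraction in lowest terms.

63/64

ABO cross I^A i × I^A i → 1/4 O, 3/4 A.
So P(type A) = 3/4 per child.
P(none) = (1/4)^3 = 1/64; P(at least one) = 1 − 1/64 = 63/64.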